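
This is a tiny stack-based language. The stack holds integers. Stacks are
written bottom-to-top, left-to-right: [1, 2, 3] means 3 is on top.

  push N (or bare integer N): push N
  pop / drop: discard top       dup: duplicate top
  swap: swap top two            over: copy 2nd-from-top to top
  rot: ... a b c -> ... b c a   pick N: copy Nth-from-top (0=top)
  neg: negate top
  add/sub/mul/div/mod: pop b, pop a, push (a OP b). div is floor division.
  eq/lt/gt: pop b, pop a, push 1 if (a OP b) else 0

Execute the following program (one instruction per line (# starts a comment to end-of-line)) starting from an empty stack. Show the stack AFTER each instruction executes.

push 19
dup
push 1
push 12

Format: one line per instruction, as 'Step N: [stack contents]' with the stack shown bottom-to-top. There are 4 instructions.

Step 1: [19]
Step 2: [19, 19]
Step 3: [19, 19, 1]
Step 4: [19, 19, 1, 12]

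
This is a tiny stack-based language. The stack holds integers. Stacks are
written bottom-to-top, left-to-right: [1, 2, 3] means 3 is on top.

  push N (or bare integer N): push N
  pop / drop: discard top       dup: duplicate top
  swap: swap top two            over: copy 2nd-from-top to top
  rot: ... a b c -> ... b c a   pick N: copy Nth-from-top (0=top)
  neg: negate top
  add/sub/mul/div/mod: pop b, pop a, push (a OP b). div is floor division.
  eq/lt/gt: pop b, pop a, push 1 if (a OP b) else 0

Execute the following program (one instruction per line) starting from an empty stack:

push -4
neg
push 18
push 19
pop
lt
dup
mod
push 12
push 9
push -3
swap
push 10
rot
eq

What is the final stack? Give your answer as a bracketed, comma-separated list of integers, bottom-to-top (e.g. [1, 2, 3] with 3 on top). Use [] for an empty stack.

After 'push -4': [-4]
After 'neg': [4]
After 'push 18': [4, 18]
After 'push 19': [4, 18, 19]
After 'pop': [4, 18]
After 'lt': [1]
After 'dup': [1, 1]
After 'mod': [0]
After 'push 12': [0, 12]
After 'push 9': [0, 12, 9]
After 'push -3': [0, 12, 9, -3]
After 'swap': [0, 12, -3, 9]
After 'push 10': [0, 12, -3, 9, 10]
After 'rot': [0, 12, 9, 10, -3]
After 'eq': [0, 12, 9, 0]

Answer: [0, 12, 9, 0]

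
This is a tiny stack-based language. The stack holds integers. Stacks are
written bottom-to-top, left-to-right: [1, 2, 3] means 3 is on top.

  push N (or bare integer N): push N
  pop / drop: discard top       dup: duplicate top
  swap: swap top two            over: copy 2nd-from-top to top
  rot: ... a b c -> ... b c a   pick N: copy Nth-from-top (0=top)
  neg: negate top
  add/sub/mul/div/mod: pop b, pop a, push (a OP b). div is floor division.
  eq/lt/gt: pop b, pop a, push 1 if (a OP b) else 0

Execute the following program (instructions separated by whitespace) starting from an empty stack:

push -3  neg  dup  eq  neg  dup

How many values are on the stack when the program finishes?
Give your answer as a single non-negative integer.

Answer: 2

Derivation:
After 'push -3': stack = [-3] (depth 1)
After 'neg': stack = [3] (depth 1)
After 'dup': stack = [3, 3] (depth 2)
After 'eq': stack = [1] (depth 1)
After 'neg': stack = [-1] (depth 1)
After 'dup': stack = [-1, -1] (depth 2)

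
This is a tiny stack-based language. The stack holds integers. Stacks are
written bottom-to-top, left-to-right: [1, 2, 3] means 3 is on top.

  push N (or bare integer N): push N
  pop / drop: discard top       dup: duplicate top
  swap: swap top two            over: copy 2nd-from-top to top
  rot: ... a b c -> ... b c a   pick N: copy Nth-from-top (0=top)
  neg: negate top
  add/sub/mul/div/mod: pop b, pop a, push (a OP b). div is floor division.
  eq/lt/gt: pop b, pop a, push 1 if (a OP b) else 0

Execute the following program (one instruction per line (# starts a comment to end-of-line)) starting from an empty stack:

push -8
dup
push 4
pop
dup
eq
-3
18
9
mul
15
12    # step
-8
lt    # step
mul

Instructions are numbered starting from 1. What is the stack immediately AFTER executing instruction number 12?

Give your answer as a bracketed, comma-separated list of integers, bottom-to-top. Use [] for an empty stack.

Answer: [-8, 1, -3, 162, 15, 12]

Derivation:
Step 1 ('push -8'): [-8]
Step 2 ('dup'): [-8, -8]
Step 3 ('push 4'): [-8, -8, 4]
Step 4 ('pop'): [-8, -8]
Step 5 ('dup'): [-8, -8, -8]
Step 6 ('eq'): [-8, 1]
Step 7 ('-3'): [-8, 1, -3]
Step 8 ('18'): [-8, 1, -3, 18]
Step 9 ('9'): [-8, 1, -3, 18, 9]
Step 10 ('mul'): [-8, 1, -3, 162]
Step 11 ('15'): [-8, 1, -3, 162, 15]
Step 12 ('12'): [-8, 1, -3, 162, 15, 12]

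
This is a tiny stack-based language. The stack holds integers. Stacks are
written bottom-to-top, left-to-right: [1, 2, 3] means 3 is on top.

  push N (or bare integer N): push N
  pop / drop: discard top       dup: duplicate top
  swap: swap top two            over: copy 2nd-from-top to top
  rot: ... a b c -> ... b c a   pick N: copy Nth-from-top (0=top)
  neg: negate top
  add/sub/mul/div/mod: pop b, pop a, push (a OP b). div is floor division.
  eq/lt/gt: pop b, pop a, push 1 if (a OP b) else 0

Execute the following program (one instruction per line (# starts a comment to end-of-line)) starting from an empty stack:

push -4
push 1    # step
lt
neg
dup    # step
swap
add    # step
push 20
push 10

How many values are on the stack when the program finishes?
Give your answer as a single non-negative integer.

Answer: 3

Derivation:
After 'push -4': stack = [-4] (depth 1)
After 'push 1': stack = [-4, 1] (depth 2)
After 'lt': stack = [1] (depth 1)
After 'neg': stack = [-1] (depth 1)
After 'dup': stack = [-1, -1] (depth 2)
After 'swap': stack = [-1, -1] (depth 2)
After 'add': stack = [-2] (depth 1)
After 'push 20': stack = [-2, 20] (depth 2)
After 'push 10': stack = [-2, 20, 10] (depth 3)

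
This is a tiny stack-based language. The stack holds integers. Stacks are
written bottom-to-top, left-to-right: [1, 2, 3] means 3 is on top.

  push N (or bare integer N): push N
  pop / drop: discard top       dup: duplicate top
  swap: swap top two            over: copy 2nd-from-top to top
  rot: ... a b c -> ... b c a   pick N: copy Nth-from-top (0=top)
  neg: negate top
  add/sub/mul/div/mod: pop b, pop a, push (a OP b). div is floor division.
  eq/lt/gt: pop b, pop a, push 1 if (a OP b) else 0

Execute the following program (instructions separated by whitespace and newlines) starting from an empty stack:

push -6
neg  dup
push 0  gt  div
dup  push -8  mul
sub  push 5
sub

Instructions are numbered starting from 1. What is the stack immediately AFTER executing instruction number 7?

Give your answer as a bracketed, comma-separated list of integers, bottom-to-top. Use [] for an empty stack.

Answer: [6, 6]

Derivation:
Step 1 ('push -6'): [-6]
Step 2 ('neg'): [6]
Step 3 ('dup'): [6, 6]
Step 4 ('push 0'): [6, 6, 0]
Step 5 ('gt'): [6, 1]
Step 6 ('div'): [6]
Step 7 ('dup'): [6, 6]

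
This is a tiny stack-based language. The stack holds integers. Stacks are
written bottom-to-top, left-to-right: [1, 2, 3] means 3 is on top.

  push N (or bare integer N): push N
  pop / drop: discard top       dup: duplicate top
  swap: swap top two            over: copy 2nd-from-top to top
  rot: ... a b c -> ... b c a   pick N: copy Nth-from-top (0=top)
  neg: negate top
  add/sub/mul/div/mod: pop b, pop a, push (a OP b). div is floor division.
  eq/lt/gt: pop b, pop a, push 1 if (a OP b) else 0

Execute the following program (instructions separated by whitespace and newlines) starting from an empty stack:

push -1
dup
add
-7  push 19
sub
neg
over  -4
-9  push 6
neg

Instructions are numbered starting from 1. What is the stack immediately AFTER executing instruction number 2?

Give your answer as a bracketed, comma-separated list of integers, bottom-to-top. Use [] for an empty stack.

Step 1 ('push -1'): [-1]
Step 2 ('dup'): [-1, -1]

Answer: [-1, -1]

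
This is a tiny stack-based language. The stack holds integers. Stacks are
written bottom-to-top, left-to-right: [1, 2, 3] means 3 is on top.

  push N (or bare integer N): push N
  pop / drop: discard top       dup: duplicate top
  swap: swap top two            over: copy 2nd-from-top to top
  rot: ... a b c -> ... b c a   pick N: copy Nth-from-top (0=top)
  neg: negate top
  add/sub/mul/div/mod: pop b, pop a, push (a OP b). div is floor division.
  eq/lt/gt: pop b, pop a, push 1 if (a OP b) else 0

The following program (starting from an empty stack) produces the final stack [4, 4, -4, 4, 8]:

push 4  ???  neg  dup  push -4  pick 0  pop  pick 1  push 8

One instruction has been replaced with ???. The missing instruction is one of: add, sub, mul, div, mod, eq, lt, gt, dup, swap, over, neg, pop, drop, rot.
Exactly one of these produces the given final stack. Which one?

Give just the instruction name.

Answer: neg

Derivation:
Stack before ???: [4]
Stack after ???:  [-4]
The instruction that transforms [4] -> [-4] is: neg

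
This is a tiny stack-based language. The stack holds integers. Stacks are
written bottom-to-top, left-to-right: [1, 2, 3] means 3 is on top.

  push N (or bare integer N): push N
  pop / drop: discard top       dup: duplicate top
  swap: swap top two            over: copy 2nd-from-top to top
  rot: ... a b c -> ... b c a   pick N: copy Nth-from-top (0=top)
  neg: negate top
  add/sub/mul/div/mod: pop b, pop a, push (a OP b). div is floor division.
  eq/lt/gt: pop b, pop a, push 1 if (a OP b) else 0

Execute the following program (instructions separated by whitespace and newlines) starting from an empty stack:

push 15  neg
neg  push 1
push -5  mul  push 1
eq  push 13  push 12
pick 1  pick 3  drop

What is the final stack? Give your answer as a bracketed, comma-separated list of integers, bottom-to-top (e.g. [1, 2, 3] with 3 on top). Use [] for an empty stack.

After 'push 15': [15]
After 'neg': [-15]
After 'neg': [15]
After 'push 1': [15, 1]
After 'push -5': [15, 1, -5]
After 'mul': [15, -5]
After 'push 1': [15, -5, 1]
After 'eq': [15, 0]
After 'push 13': [15, 0, 13]
After 'push 12': [15, 0, 13, 12]
After 'pick 1': [15, 0, 13, 12, 13]
After 'pick 3': [15, 0, 13, 12, 13, 0]
After 'drop': [15, 0, 13, 12, 13]

Answer: [15, 0, 13, 12, 13]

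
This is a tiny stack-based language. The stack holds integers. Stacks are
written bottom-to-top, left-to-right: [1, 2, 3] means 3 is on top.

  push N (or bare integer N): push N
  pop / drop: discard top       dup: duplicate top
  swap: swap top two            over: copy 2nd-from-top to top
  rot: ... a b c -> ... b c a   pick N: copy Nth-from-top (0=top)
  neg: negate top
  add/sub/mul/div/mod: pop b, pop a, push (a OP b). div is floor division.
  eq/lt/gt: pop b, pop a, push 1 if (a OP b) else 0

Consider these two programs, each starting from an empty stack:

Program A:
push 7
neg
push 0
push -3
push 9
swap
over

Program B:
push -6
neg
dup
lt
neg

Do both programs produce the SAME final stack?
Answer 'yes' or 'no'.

Answer: no

Derivation:
Program A trace:
  After 'push 7': [7]
  After 'neg': [-7]
  After 'push 0': [-7, 0]
  After 'push -3': [-7, 0, -3]
  After 'push 9': [-7, 0, -3, 9]
  After 'swap': [-7, 0, 9, -3]
  After 'over': [-7, 0, 9, -3, 9]
Program A final stack: [-7, 0, 9, -3, 9]

Program B trace:
  After 'push -6': [-6]
  After 'neg': [6]
  After 'dup': [6, 6]
  After 'lt': [0]
  After 'neg': [0]
Program B final stack: [0]
Same: no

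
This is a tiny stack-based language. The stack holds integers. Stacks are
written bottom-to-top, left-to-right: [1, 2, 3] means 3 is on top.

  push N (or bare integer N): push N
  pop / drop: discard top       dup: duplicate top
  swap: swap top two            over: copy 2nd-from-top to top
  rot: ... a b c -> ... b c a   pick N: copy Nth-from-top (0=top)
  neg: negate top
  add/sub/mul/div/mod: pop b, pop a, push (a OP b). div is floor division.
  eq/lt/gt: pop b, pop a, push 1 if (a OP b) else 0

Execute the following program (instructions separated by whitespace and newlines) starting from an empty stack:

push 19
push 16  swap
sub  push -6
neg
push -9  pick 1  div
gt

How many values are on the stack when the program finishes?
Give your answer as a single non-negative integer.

Answer: 2

Derivation:
After 'push 19': stack = [19] (depth 1)
After 'push 16': stack = [19, 16] (depth 2)
After 'swap': stack = [16, 19] (depth 2)
After 'sub': stack = [-3] (depth 1)
After 'push -6': stack = [-3, -6] (depth 2)
After 'neg': stack = [-3, 6] (depth 2)
After 'push -9': stack = [-3, 6, -9] (depth 3)
After 'pick 1': stack = [-3, 6, -9, 6] (depth 4)
After 'div': stack = [-3, 6, -2] (depth 3)
After 'gt': stack = [-3, 1] (depth 2)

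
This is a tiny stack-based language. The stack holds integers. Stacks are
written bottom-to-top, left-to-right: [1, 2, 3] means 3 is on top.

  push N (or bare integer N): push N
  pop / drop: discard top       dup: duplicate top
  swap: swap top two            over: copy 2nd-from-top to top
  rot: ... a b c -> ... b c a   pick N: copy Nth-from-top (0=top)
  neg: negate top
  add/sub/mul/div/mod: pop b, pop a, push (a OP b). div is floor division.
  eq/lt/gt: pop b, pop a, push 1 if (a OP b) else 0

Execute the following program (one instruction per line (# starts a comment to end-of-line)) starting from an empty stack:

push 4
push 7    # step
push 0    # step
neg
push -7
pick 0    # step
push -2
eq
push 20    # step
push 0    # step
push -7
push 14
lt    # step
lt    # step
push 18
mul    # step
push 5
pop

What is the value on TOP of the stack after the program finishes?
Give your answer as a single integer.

After 'push 4': [4]
After 'push 7': [4, 7]
After 'push 0': [4, 7, 0]
After 'neg': [4, 7, 0]
After 'push -7': [4, 7, 0, -7]
After 'pick 0': [4, 7, 0, -7, -7]
After 'push -2': [4, 7, 0, -7, -7, -2]
After 'eq': [4, 7, 0, -7, 0]
After 'push 20': [4, 7, 0, -7, 0, 20]
After 'push 0': [4, 7, 0, -7, 0, 20, 0]
After 'push -7': [4, 7, 0, -7, 0, 20, 0, -7]
After 'push 14': [4, 7, 0, -7, 0, 20, 0, -7, 14]
After 'lt': [4, 7, 0, -7, 0, 20, 0, 1]
After 'lt': [4, 7, 0, -7, 0, 20, 1]
After 'push 18': [4, 7, 0, -7, 0, 20, 1, 18]
After 'mul': [4, 7, 0, -7, 0, 20, 18]
After 'push 5': [4, 7, 0, -7, 0, 20, 18, 5]
After 'pop': [4, 7, 0, -7, 0, 20, 18]

Answer: 18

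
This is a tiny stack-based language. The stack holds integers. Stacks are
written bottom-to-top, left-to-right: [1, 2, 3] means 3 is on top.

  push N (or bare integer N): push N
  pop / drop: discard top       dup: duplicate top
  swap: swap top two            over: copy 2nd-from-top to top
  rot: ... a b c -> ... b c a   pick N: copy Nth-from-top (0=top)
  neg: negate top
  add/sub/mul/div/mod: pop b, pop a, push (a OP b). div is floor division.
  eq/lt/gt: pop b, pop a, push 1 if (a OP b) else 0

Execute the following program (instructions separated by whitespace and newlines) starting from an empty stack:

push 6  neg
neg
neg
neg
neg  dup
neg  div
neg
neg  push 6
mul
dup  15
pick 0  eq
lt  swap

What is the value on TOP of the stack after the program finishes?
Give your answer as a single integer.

After 'push 6': [6]
After 'neg': [-6]
After 'neg': [6]
After 'neg': [-6]
After 'neg': [6]
After 'neg': [-6]
After 'dup': [-6, -6]
After 'neg': [-6, 6]
After 'div': [-1]
After 'neg': [1]
After 'neg': [-1]
After 'push 6': [-1, 6]
After 'mul': [-6]
After 'dup': [-6, -6]
After 'push 15': [-6, -6, 15]
After 'pick 0': [-6, -6, 15, 15]
After 'eq': [-6, -6, 1]
After 'lt': [-6, 1]
After 'swap': [1, -6]

Answer: -6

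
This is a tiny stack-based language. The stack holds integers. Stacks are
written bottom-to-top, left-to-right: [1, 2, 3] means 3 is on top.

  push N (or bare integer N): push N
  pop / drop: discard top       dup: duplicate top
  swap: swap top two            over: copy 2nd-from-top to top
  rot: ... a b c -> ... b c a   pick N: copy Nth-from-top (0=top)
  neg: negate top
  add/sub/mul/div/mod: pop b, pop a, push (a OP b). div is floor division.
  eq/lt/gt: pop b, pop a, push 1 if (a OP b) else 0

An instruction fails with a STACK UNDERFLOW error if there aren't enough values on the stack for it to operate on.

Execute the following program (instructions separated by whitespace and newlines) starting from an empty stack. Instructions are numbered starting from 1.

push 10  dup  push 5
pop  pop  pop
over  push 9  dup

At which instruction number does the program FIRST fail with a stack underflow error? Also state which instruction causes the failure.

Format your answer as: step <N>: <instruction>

Answer: step 7: over

Derivation:
Step 1 ('push 10'): stack = [10], depth = 1
Step 2 ('dup'): stack = [10, 10], depth = 2
Step 3 ('push 5'): stack = [10, 10, 5], depth = 3
Step 4 ('pop'): stack = [10, 10], depth = 2
Step 5 ('pop'): stack = [10], depth = 1
Step 6 ('pop'): stack = [], depth = 0
Step 7 ('over'): needs 2 value(s) but depth is 0 — STACK UNDERFLOW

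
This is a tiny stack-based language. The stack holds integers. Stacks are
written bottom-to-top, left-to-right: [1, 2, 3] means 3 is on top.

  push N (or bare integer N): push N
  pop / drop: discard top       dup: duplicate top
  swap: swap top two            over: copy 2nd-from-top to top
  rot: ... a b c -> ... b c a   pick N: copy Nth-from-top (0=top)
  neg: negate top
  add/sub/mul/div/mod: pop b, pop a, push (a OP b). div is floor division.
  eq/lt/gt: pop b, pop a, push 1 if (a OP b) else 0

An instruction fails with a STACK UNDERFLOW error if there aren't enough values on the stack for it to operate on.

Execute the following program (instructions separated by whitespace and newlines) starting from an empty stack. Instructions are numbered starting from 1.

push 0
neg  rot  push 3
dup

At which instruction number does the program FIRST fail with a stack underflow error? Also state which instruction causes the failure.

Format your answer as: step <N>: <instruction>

Step 1 ('push 0'): stack = [0], depth = 1
Step 2 ('neg'): stack = [0], depth = 1
Step 3 ('rot'): needs 3 value(s) but depth is 1 — STACK UNDERFLOW

Answer: step 3: rot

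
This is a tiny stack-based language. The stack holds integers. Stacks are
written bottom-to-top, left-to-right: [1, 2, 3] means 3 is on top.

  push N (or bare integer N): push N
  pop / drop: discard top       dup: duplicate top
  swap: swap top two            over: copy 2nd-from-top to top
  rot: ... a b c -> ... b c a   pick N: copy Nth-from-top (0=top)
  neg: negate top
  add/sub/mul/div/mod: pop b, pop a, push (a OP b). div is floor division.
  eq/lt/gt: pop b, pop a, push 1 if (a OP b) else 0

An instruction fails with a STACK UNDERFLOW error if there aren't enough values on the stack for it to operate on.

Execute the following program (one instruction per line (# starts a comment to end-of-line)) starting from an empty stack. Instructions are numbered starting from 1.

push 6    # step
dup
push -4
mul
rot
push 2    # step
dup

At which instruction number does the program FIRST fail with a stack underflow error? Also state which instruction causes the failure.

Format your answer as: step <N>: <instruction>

Answer: step 5: rot

Derivation:
Step 1 ('push 6'): stack = [6], depth = 1
Step 2 ('dup'): stack = [6, 6], depth = 2
Step 3 ('push -4'): stack = [6, 6, -4], depth = 3
Step 4 ('mul'): stack = [6, -24], depth = 2
Step 5 ('rot'): needs 3 value(s) but depth is 2 — STACK UNDERFLOW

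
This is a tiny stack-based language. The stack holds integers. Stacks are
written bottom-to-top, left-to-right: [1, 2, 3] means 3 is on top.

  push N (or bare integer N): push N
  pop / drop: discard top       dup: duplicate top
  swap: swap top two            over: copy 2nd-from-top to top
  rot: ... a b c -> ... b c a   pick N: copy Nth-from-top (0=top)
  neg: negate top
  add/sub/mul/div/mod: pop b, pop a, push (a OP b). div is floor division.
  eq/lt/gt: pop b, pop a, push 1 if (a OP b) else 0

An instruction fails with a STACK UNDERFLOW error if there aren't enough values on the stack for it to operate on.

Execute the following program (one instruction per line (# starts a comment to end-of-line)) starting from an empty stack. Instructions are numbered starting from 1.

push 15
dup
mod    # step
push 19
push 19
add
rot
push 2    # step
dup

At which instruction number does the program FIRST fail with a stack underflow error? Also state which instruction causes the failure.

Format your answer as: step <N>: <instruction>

Answer: step 7: rot

Derivation:
Step 1 ('push 15'): stack = [15], depth = 1
Step 2 ('dup'): stack = [15, 15], depth = 2
Step 3 ('mod'): stack = [0], depth = 1
Step 4 ('push 19'): stack = [0, 19], depth = 2
Step 5 ('push 19'): stack = [0, 19, 19], depth = 3
Step 6 ('add'): stack = [0, 38], depth = 2
Step 7 ('rot'): needs 3 value(s) but depth is 2 — STACK UNDERFLOW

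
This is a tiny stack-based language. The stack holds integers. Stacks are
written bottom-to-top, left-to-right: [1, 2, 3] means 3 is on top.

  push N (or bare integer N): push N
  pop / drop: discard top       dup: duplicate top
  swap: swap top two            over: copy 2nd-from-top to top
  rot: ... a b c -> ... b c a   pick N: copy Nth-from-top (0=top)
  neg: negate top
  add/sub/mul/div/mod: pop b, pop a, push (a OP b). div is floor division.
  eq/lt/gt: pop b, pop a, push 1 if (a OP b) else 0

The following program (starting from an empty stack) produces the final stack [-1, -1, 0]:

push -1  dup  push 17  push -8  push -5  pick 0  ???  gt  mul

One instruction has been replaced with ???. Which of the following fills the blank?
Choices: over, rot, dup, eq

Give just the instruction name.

Answer: eq

Derivation:
Stack before ???: [-1, -1, 17, -8, -5, -5]
Stack after ???:  [-1, -1, 17, -8, 1]
Checking each choice:
  over: produces [-1, -1, 17, -8, 0]
  rot: produces [-1, -1, 17, -5]
  dup: produces [-1, -1, 17, -8, 0]
  eq: MATCH


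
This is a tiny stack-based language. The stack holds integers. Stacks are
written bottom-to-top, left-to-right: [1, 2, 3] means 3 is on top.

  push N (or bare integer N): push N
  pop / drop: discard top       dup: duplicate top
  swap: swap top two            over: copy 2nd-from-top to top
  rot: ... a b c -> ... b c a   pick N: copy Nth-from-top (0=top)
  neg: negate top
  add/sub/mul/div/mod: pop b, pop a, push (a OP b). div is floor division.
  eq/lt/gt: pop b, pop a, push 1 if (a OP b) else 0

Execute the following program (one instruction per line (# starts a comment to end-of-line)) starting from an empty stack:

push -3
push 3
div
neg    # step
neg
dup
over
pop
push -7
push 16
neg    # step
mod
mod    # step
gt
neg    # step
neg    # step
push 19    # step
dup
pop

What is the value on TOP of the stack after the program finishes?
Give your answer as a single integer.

After 'push -3': [-3]
After 'push 3': [-3, 3]
After 'div': [-1]
After 'neg': [1]
After 'neg': [-1]
After 'dup': [-1, -1]
After 'over': [-1, -1, -1]
After 'pop': [-1, -1]
After 'push -7': [-1, -1, -7]
After 'push 16': [-1, -1, -7, 16]
After 'neg': [-1, -1, -7, -16]
After 'mod': [-1, -1, -7]
After 'mod': [-1, -1]
After 'gt': [0]
After 'neg': [0]
After 'neg': [0]
After 'push 19': [0, 19]
After 'dup': [0, 19, 19]
After 'pop': [0, 19]

Answer: 19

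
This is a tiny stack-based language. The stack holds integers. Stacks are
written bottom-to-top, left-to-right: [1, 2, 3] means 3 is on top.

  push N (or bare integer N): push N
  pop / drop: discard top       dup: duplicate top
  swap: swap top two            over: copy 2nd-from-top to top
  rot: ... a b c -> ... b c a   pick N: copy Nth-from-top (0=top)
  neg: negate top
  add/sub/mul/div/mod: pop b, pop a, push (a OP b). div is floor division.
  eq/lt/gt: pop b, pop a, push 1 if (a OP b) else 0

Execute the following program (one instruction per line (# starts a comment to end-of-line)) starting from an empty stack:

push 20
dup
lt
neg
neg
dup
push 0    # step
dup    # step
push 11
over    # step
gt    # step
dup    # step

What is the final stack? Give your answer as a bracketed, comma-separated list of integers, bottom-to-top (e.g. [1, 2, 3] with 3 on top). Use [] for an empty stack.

After 'push 20': [20]
After 'dup': [20, 20]
After 'lt': [0]
After 'neg': [0]
After 'neg': [0]
After 'dup': [0, 0]
After 'push 0': [0, 0, 0]
After 'dup': [0, 0, 0, 0]
After 'push 11': [0, 0, 0, 0, 11]
After 'over': [0, 0, 0, 0, 11, 0]
After 'gt': [0, 0, 0, 0, 1]
After 'dup': [0, 0, 0, 0, 1, 1]

Answer: [0, 0, 0, 0, 1, 1]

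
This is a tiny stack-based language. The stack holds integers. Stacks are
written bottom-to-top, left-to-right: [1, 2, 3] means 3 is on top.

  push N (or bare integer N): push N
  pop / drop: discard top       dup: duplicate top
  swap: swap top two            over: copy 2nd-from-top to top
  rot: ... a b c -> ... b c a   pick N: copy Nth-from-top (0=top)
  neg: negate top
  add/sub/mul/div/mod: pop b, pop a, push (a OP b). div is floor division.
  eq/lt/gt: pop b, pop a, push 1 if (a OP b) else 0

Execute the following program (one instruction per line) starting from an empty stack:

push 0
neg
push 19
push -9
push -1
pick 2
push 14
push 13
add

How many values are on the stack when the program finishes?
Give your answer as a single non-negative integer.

After 'push 0': stack = [0] (depth 1)
After 'neg': stack = [0] (depth 1)
After 'push 19': stack = [0, 19] (depth 2)
After 'push -9': stack = [0, 19, -9] (depth 3)
After 'push -1': stack = [0, 19, -9, -1] (depth 4)
After 'pick 2': stack = [0, 19, -9, -1, 19] (depth 5)
After 'push 14': stack = [0, 19, -9, -1, 19, 14] (depth 6)
After 'push 13': stack = [0, 19, -9, -1, 19, 14, 13] (depth 7)
After 'add': stack = [0, 19, -9, -1, 19, 27] (depth 6)

Answer: 6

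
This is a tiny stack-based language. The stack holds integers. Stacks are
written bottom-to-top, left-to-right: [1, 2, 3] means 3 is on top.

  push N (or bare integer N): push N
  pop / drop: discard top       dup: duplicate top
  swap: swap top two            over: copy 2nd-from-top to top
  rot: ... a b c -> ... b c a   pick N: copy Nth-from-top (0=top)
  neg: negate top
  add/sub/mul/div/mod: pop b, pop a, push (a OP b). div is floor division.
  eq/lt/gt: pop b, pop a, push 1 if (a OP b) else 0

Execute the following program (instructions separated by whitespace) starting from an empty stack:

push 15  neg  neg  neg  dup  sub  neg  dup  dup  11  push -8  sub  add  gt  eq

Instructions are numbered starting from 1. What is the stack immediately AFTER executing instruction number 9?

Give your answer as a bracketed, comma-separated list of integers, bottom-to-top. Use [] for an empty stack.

Step 1 ('push 15'): [15]
Step 2 ('neg'): [-15]
Step 3 ('neg'): [15]
Step 4 ('neg'): [-15]
Step 5 ('dup'): [-15, -15]
Step 6 ('sub'): [0]
Step 7 ('neg'): [0]
Step 8 ('dup'): [0, 0]
Step 9 ('dup'): [0, 0, 0]

Answer: [0, 0, 0]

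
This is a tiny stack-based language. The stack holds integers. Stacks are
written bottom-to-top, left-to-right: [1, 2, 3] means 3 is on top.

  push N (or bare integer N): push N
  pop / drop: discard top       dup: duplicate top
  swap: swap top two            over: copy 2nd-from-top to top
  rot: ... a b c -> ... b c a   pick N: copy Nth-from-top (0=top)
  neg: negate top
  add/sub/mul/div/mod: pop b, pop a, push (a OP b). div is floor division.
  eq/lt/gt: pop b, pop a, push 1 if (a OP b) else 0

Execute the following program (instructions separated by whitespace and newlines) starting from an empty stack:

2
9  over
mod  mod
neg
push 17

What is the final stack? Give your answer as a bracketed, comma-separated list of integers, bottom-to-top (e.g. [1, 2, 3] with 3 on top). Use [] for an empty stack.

Answer: [0, 17]

Derivation:
After 'push 2': [2]
After 'push 9': [2, 9]
After 'over': [2, 9, 2]
After 'mod': [2, 1]
After 'mod': [0]
After 'neg': [0]
After 'push 17': [0, 17]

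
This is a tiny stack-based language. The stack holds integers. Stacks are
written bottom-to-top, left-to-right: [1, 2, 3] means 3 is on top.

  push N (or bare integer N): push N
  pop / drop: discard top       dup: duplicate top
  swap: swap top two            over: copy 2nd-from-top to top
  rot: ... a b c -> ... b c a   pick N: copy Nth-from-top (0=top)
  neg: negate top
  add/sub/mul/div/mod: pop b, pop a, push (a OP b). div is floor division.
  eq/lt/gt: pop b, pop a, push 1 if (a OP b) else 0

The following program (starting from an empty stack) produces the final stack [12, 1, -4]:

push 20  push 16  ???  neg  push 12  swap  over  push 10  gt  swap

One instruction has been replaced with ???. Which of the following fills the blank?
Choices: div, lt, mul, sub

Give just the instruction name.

Answer: sub

Derivation:
Stack before ???: [20, 16]
Stack after ???:  [4]
Checking each choice:
  div: produces [12, 1, -1]
  lt: produces [12, 1, 0]
  mul: produces [12, 1, -320]
  sub: MATCH


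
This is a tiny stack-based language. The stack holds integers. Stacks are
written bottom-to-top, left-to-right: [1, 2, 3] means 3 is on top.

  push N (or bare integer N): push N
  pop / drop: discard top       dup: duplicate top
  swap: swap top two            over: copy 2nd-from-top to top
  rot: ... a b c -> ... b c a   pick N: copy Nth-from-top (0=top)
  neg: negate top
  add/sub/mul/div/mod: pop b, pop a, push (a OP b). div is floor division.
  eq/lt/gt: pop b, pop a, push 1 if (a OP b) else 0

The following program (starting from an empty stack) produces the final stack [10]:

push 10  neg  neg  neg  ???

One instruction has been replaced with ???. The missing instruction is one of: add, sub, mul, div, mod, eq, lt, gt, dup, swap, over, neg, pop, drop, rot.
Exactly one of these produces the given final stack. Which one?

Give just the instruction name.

Stack before ???: [-10]
Stack after ???:  [10]
The instruction that transforms [-10] -> [10] is: neg

Answer: neg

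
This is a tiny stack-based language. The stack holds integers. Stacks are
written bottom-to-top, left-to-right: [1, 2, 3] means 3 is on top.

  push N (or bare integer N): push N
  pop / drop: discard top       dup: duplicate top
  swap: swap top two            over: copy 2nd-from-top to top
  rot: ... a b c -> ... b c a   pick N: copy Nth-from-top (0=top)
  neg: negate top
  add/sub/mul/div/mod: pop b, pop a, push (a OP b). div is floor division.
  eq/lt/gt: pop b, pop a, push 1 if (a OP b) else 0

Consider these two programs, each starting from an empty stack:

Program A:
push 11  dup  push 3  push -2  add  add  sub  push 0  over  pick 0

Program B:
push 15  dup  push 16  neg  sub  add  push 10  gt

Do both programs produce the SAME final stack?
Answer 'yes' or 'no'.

Answer: no

Derivation:
Program A trace:
  After 'push 11': [11]
  After 'dup': [11, 11]
  After 'push 3': [11, 11, 3]
  After 'push -2': [11, 11, 3, -2]
  After 'add': [11, 11, 1]
  After 'add': [11, 12]
  After 'sub': [-1]
  After 'push 0': [-1, 0]
  After 'over': [-1, 0, -1]
  After 'pick 0': [-1, 0, -1, -1]
Program A final stack: [-1, 0, -1, -1]

Program B trace:
  After 'push 15': [15]
  After 'dup': [15, 15]
  After 'push 16': [15, 15, 16]
  After 'neg': [15, 15, -16]
  After 'sub': [15, 31]
  After 'add': [46]
  After 'push 10': [46, 10]
  After 'gt': [1]
Program B final stack: [1]
Same: no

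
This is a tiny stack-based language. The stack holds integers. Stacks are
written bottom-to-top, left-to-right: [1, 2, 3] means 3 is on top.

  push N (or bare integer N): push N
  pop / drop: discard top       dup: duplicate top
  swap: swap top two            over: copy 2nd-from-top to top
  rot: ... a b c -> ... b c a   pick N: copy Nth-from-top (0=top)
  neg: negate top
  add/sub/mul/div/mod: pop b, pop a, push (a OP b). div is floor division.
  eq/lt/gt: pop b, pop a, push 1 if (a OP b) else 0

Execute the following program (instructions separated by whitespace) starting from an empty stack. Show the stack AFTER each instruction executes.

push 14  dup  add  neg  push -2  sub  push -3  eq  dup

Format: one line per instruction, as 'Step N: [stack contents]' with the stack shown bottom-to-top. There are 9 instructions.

Step 1: [14]
Step 2: [14, 14]
Step 3: [28]
Step 4: [-28]
Step 5: [-28, -2]
Step 6: [-26]
Step 7: [-26, -3]
Step 8: [0]
Step 9: [0, 0]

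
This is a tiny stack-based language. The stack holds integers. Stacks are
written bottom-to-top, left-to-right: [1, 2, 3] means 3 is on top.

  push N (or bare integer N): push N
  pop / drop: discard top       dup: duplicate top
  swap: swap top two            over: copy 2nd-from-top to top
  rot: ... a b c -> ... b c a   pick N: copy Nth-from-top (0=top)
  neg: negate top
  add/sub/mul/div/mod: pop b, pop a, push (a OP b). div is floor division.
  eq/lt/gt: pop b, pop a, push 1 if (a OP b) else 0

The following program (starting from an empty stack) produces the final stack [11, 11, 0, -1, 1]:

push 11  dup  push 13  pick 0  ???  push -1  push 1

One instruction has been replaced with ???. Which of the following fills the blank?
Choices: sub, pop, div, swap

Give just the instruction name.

Stack before ???: [11, 11, 13, 13]
Stack after ???:  [11, 11, 0]
Checking each choice:
  sub: MATCH
  pop: produces [11, 11, 13, -1, 1]
  div: produces [11, 11, 1, -1, 1]
  swap: produces [11, 11, 13, 13, -1, 1]


Answer: sub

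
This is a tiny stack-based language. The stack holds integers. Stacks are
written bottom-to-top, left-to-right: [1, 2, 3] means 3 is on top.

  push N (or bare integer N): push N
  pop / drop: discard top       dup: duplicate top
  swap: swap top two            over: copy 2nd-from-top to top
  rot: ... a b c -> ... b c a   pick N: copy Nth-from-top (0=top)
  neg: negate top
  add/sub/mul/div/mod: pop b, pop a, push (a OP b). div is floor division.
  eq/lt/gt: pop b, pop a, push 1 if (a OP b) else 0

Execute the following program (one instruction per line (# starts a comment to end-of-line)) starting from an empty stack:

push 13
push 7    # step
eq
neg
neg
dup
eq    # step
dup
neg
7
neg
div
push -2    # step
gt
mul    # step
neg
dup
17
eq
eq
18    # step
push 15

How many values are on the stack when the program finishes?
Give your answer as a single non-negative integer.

After 'push 13': stack = [13] (depth 1)
After 'push 7': stack = [13, 7] (depth 2)
After 'eq': stack = [0] (depth 1)
After 'neg': stack = [0] (depth 1)
After 'neg': stack = [0] (depth 1)
After 'dup': stack = [0, 0] (depth 2)
After 'eq': stack = [1] (depth 1)
After 'dup': stack = [1, 1] (depth 2)
After 'neg': stack = [1, -1] (depth 2)
After 'push 7': stack = [1, -1, 7] (depth 3)
  ...
After 'push -2': stack = [1, 0, -2] (depth 3)
After 'gt': stack = [1, 1] (depth 2)
After 'mul': stack = [1] (depth 1)
After 'neg': stack = [-1] (depth 1)
After 'dup': stack = [-1, -1] (depth 2)
After 'push 17': stack = [-1, -1, 17] (depth 3)
After 'eq': stack = [-1, 0] (depth 2)
After 'eq': stack = [0] (depth 1)
After 'push 18': stack = [0, 18] (depth 2)
After 'push 15': stack = [0, 18, 15] (depth 3)

Answer: 3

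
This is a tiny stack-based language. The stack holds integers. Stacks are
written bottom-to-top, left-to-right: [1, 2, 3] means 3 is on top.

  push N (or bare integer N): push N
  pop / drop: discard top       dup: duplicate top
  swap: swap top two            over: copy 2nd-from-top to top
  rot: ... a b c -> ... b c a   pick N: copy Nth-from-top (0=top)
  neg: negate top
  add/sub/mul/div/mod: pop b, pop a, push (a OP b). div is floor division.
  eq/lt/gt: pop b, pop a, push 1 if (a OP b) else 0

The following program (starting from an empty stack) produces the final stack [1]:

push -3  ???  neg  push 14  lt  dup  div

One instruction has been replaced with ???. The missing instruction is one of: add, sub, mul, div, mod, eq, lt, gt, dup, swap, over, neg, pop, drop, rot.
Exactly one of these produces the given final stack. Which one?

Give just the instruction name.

Answer: neg

Derivation:
Stack before ???: [-3]
Stack after ???:  [3]
The instruction that transforms [-3] -> [3] is: neg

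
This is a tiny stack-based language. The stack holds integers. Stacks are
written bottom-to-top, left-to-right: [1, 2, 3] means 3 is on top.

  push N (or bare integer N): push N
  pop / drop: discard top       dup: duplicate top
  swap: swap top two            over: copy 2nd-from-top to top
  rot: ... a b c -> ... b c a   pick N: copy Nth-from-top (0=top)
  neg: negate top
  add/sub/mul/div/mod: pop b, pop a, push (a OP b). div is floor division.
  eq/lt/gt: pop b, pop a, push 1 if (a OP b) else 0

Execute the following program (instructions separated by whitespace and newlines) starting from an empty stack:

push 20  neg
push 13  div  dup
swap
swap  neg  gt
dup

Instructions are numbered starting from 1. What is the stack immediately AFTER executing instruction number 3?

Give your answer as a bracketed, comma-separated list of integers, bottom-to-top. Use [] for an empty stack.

Answer: [-20, 13]

Derivation:
Step 1 ('push 20'): [20]
Step 2 ('neg'): [-20]
Step 3 ('push 13'): [-20, 13]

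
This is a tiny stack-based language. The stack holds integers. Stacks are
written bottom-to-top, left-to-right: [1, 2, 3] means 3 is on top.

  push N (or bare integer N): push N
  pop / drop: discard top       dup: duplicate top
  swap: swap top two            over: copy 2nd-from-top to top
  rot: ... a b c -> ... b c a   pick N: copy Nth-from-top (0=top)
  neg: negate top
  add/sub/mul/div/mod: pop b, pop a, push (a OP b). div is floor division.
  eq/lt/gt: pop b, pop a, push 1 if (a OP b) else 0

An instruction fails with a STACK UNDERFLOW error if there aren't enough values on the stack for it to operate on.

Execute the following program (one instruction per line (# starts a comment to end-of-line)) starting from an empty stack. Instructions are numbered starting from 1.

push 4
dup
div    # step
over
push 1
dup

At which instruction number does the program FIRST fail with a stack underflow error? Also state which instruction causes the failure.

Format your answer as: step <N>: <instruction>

Answer: step 4: over

Derivation:
Step 1 ('push 4'): stack = [4], depth = 1
Step 2 ('dup'): stack = [4, 4], depth = 2
Step 3 ('div'): stack = [1], depth = 1
Step 4 ('over'): needs 2 value(s) but depth is 1 — STACK UNDERFLOW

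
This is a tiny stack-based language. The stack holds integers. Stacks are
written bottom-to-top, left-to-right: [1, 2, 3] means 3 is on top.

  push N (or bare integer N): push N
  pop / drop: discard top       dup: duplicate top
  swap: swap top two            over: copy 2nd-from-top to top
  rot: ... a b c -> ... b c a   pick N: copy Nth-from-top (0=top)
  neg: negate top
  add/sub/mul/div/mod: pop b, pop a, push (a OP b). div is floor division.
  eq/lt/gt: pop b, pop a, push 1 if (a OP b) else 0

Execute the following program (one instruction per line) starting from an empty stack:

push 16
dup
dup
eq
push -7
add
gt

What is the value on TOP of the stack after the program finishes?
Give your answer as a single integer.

After 'push 16': [16]
After 'dup': [16, 16]
After 'dup': [16, 16, 16]
After 'eq': [16, 1]
After 'push -7': [16, 1, -7]
After 'add': [16, -6]
After 'gt': [1]

Answer: 1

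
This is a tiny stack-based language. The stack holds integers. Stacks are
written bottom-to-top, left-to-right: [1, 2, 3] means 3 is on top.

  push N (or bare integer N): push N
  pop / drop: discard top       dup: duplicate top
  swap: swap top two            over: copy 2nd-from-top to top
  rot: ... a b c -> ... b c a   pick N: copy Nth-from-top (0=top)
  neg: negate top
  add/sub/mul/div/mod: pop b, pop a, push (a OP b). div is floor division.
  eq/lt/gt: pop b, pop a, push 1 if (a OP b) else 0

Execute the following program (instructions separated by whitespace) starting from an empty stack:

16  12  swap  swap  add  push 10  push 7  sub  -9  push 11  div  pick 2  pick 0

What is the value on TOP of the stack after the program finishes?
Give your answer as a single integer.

After 'push 16': [16]
After 'push 12': [16, 12]
After 'swap': [12, 16]
After 'swap': [16, 12]
After 'add': [28]
After 'push 10': [28, 10]
After 'push 7': [28, 10, 7]
After 'sub': [28, 3]
After 'push -9': [28, 3, -9]
After 'push 11': [28, 3, -9, 11]
After 'div': [28, 3, -1]
After 'pick 2': [28, 3, -1, 28]
After 'pick 0': [28, 3, -1, 28, 28]

Answer: 28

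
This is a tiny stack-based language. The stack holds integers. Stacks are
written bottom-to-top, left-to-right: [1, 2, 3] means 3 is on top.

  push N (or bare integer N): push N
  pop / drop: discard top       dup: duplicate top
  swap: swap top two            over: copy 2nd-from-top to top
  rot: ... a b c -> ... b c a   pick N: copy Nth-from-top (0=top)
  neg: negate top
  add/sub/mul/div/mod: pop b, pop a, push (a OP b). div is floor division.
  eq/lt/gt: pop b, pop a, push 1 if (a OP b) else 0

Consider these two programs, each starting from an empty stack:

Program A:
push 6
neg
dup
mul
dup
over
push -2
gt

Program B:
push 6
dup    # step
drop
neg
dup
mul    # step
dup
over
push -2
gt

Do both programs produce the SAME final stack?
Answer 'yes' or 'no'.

Answer: yes

Derivation:
Program A trace:
  After 'push 6': [6]
  After 'neg': [-6]
  After 'dup': [-6, -6]
  After 'mul': [36]
  After 'dup': [36, 36]
  After 'over': [36, 36, 36]
  After 'push -2': [36, 36, 36, -2]
  After 'gt': [36, 36, 1]
Program A final stack: [36, 36, 1]

Program B trace:
  After 'push 6': [6]
  After 'dup': [6, 6]
  After 'drop': [6]
  After 'neg': [-6]
  After 'dup': [-6, -6]
  After 'mul': [36]
  After 'dup': [36, 36]
  After 'over': [36, 36, 36]
  After 'push -2': [36, 36, 36, -2]
  After 'gt': [36, 36, 1]
Program B final stack: [36, 36, 1]
Same: yes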